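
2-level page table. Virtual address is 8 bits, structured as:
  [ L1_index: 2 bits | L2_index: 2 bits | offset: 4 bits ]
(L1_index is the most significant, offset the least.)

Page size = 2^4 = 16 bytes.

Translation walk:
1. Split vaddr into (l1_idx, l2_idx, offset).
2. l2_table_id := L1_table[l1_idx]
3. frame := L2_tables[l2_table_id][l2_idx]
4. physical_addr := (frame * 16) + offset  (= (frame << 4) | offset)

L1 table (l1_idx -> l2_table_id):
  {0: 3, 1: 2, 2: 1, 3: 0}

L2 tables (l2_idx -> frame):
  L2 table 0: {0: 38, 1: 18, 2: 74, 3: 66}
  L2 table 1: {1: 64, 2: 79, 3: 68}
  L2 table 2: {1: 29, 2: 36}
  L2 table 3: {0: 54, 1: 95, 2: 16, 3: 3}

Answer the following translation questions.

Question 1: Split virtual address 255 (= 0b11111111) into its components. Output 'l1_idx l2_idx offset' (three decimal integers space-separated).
vaddr = 255 = 0b11111111
  top 2 bits -> l1_idx = 3
  next 2 bits -> l2_idx = 3
  bottom 4 bits -> offset = 15

Answer: 3 3 15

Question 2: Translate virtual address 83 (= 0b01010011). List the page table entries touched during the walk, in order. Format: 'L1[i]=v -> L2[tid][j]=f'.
Answer: L1[1]=2 -> L2[2][1]=29

Derivation:
vaddr = 83 = 0b01010011
Split: l1_idx=1, l2_idx=1, offset=3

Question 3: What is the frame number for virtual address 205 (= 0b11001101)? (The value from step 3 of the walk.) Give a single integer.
vaddr = 205: l1_idx=3, l2_idx=0
L1[3] = 0; L2[0][0] = 38

Answer: 38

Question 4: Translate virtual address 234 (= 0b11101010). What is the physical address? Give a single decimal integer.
vaddr = 234 = 0b11101010
Split: l1_idx=3, l2_idx=2, offset=10
L1[3] = 0
L2[0][2] = 74
paddr = 74 * 16 + 10 = 1194

Answer: 1194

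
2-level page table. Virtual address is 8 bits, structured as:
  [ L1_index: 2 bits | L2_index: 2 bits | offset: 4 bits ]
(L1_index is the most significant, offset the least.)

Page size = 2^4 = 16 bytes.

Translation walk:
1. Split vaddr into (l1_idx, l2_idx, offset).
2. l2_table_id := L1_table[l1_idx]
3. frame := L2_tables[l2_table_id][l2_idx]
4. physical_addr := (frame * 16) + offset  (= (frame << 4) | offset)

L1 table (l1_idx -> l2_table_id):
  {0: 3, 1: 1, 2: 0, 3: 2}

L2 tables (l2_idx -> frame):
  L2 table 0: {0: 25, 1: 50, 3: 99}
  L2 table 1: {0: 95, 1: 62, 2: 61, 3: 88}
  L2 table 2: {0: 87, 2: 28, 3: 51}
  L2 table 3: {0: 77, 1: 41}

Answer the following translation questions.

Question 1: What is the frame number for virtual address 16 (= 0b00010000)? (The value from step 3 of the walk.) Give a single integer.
vaddr = 16: l1_idx=0, l2_idx=1
L1[0] = 3; L2[3][1] = 41

Answer: 41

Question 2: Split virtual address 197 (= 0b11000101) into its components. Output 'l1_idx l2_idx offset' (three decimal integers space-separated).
Answer: 3 0 5

Derivation:
vaddr = 197 = 0b11000101
  top 2 bits -> l1_idx = 3
  next 2 bits -> l2_idx = 0
  bottom 4 bits -> offset = 5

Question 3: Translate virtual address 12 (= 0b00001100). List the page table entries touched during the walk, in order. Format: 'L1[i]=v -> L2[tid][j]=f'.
Answer: L1[0]=3 -> L2[3][0]=77

Derivation:
vaddr = 12 = 0b00001100
Split: l1_idx=0, l2_idx=0, offset=12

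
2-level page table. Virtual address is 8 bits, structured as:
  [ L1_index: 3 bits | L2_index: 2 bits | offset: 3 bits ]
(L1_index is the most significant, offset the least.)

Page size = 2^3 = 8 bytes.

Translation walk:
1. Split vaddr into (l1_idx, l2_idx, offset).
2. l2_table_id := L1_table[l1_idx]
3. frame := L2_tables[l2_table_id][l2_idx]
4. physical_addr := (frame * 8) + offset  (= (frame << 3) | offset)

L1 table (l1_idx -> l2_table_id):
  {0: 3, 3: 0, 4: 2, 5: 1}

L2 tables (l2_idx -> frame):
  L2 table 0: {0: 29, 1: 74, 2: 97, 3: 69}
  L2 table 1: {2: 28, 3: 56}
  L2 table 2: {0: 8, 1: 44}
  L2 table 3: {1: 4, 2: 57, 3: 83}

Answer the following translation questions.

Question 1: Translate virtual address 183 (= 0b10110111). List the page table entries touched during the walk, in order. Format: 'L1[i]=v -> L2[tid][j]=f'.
Answer: L1[5]=1 -> L2[1][2]=28

Derivation:
vaddr = 183 = 0b10110111
Split: l1_idx=5, l2_idx=2, offset=7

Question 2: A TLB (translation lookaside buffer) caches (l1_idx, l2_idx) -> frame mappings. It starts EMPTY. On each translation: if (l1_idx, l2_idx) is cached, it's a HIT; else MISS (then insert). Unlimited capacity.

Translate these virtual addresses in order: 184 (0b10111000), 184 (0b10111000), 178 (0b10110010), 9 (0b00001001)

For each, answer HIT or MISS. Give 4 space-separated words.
vaddr=184: (5,3) not in TLB -> MISS, insert
vaddr=184: (5,3) in TLB -> HIT
vaddr=178: (5,2) not in TLB -> MISS, insert
vaddr=9: (0,1) not in TLB -> MISS, insert

Answer: MISS HIT MISS MISS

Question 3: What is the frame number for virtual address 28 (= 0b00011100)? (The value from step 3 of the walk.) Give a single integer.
vaddr = 28: l1_idx=0, l2_idx=3
L1[0] = 3; L2[3][3] = 83

Answer: 83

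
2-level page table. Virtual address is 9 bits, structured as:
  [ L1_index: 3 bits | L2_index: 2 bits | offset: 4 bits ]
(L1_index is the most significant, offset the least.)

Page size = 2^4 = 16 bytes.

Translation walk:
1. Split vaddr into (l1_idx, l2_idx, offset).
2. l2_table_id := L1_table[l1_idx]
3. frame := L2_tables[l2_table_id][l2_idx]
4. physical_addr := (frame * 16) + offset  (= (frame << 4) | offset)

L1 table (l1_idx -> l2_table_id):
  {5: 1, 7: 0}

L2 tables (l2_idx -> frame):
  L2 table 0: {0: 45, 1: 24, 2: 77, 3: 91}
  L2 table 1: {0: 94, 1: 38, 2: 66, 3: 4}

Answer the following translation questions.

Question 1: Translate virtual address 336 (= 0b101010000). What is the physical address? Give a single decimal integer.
vaddr = 336 = 0b101010000
Split: l1_idx=5, l2_idx=1, offset=0
L1[5] = 1
L2[1][1] = 38
paddr = 38 * 16 + 0 = 608

Answer: 608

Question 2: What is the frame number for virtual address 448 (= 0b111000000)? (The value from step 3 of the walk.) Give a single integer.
vaddr = 448: l1_idx=7, l2_idx=0
L1[7] = 0; L2[0][0] = 45

Answer: 45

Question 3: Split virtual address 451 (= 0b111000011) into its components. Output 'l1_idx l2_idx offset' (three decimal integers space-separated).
Answer: 7 0 3

Derivation:
vaddr = 451 = 0b111000011
  top 3 bits -> l1_idx = 7
  next 2 bits -> l2_idx = 0
  bottom 4 bits -> offset = 3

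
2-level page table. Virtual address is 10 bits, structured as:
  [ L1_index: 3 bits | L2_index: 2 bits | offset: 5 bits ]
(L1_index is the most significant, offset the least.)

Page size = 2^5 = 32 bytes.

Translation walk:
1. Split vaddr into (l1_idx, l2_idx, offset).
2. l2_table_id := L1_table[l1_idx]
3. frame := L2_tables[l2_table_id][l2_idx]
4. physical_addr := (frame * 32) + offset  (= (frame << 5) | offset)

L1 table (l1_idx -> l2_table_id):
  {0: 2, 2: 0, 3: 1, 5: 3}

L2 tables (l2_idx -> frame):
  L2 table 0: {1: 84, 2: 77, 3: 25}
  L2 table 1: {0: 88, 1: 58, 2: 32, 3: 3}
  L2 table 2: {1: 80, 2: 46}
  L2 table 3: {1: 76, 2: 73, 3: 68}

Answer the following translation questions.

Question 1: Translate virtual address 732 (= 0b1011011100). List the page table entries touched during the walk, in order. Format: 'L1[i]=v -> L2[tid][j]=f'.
Answer: L1[5]=3 -> L2[3][2]=73

Derivation:
vaddr = 732 = 0b1011011100
Split: l1_idx=5, l2_idx=2, offset=28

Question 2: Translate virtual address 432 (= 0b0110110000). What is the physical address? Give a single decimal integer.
vaddr = 432 = 0b0110110000
Split: l1_idx=3, l2_idx=1, offset=16
L1[3] = 1
L2[1][1] = 58
paddr = 58 * 32 + 16 = 1872

Answer: 1872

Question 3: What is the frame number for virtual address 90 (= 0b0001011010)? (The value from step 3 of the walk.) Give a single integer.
Answer: 46

Derivation:
vaddr = 90: l1_idx=0, l2_idx=2
L1[0] = 2; L2[2][2] = 46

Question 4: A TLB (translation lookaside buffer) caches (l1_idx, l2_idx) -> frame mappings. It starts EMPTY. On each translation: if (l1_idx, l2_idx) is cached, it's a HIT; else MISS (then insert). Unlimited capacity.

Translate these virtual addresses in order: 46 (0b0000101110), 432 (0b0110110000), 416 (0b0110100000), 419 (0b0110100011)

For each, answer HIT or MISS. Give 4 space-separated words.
Answer: MISS MISS HIT HIT

Derivation:
vaddr=46: (0,1) not in TLB -> MISS, insert
vaddr=432: (3,1) not in TLB -> MISS, insert
vaddr=416: (3,1) in TLB -> HIT
vaddr=419: (3,1) in TLB -> HIT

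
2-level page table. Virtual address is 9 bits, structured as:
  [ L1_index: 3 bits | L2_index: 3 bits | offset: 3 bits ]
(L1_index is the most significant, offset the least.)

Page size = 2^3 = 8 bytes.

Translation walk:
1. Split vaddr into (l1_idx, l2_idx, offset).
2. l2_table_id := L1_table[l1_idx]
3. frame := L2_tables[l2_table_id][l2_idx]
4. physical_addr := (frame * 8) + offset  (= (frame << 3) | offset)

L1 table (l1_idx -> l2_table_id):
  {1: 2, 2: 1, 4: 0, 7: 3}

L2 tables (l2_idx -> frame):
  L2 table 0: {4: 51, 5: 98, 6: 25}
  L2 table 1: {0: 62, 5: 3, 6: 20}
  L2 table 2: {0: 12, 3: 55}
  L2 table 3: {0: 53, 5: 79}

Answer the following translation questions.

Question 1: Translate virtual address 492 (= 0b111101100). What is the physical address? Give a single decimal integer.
vaddr = 492 = 0b111101100
Split: l1_idx=7, l2_idx=5, offset=4
L1[7] = 3
L2[3][5] = 79
paddr = 79 * 8 + 4 = 636

Answer: 636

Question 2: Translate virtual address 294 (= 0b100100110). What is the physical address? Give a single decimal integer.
vaddr = 294 = 0b100100110
Split: l1_idx=4, l2_idx=4, offset=6
L1[4] = 0
L2[0][4] = 51
paddr = 51 * 8 + 6 = 414

Answer: 414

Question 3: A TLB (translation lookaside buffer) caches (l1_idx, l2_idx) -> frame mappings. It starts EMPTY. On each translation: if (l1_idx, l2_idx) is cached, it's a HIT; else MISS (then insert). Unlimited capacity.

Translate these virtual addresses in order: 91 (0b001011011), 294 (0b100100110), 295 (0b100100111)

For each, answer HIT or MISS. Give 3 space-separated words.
vaddr=91: (1,3) not in TLB -> MISS, insert
vaddr=294: (4,4) not in TLB -> MISS, insert
vaddr=295: (4,4) in TLB -> HIT

Answer: MISS MISS HIT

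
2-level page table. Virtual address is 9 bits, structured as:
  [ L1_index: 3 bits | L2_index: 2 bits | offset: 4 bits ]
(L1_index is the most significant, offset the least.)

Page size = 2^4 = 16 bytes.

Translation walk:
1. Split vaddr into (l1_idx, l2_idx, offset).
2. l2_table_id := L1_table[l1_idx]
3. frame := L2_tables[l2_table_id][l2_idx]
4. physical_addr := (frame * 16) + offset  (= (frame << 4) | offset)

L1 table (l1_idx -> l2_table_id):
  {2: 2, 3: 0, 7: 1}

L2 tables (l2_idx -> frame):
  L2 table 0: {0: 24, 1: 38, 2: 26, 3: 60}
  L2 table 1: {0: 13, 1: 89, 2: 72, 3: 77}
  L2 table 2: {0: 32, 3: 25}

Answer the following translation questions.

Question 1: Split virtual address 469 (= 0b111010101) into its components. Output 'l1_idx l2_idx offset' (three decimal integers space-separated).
vaddr = 469 = 0b111010101
  top 3 bits -> l1_idx = 7
  next 2 bits -> l2_idx = 1
  bottom 4 bits -> offset = 5

Answer: 7 1 5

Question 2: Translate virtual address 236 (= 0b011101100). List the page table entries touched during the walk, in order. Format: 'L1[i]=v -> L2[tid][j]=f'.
vaddr = 236 = 0b011101100
Split: l1_idx=3, l2_idx=2, offset=12

Answer: L1[3]=0 -> L2[0][2]=26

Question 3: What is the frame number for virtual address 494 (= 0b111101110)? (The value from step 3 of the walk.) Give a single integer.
Answer: 72

Derivation:
vaddr = 494: l1_idx=7, l2_idx=2
L1[7] = 1; L2[1][2] = 72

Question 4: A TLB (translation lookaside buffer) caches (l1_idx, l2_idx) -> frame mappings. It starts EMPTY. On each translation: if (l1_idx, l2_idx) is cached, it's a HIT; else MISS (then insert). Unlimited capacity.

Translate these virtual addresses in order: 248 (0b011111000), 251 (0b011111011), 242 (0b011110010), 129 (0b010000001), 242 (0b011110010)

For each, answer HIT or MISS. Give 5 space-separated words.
vaddr=248: (3,3) not in TLB -> MISS, insert
vaddr=251: (3,3) in TLB -> HIT
vaddr=242: (3,3) in TLB -> HIT
vaddr=129: (2,0) not in TLB -> MISS, insert
vaddr=242: (3,3) in TLB -> HIT

Answer: MISS HIT HIT MISS HIT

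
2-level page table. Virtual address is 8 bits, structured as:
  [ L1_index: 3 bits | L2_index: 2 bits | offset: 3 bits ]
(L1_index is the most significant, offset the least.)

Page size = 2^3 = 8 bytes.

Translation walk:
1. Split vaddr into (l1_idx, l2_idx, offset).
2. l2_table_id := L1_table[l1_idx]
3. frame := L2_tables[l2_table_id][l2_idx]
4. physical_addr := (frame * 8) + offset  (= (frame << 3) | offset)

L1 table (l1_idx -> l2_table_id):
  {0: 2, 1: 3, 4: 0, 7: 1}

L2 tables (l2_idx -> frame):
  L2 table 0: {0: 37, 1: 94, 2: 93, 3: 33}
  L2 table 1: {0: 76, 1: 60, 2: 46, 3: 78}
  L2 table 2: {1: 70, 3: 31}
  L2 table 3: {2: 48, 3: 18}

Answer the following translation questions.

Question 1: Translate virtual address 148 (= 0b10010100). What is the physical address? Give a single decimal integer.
vaddr = 148 = 0b10010100
Split: l1_idx=4, l2_idx=2, offset=4
L1[4] = 0
L2[0][2] = 93
paddr = 93 * 8 + 4 = 748

Answer: 748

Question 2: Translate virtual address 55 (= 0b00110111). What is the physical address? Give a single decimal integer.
vaddr = 55 = 0b00110111
Split: l1_idx=1, l2_idx=2, offset=7
L1[1] = 3
L2[3][2] = 48
paddr = 48 * 8 + 7 = 391

Answer: 391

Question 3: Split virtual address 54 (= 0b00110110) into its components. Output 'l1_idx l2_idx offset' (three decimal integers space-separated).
Answer: 1 2 6

Derivation:
vaddr = 54 = 0b00110110
  top 3 bits -> l1_idx = 1
  next 2 bits -> l2_idx = 2
  bottom 3 bits -> offset = 6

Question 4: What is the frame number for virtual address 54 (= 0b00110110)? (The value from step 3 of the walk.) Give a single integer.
vaddr = 54: l1_idx=1, l2_idx=2
L1[1] = 3; L2[3][2] = 48

Answer: 48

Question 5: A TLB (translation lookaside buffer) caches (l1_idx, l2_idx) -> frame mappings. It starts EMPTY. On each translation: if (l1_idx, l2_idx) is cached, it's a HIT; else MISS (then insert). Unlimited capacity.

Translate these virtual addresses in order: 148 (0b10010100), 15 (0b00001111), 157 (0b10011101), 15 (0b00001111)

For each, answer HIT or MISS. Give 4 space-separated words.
Answer: MISS MISS MISS HIT

Derivation:
vaddr=148: (4,2) not in TLB -> MISS, insert
vaddr=15: (0,1) not in TLB -> MISS, insert
vaddr=157: (4,3) not in TLB -> MISS, insert
vaddr=15: (0,1) in TLB -> HIT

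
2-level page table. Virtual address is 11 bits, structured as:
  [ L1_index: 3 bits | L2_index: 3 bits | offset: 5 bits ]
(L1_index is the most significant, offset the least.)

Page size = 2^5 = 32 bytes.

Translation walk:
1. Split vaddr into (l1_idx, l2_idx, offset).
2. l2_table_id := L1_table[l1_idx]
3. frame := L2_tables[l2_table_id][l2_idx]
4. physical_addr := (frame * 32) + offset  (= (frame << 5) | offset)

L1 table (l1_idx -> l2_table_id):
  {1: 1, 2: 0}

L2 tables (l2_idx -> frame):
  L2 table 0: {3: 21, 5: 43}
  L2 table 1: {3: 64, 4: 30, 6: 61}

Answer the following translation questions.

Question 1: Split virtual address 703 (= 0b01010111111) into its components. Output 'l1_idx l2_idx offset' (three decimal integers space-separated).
vaddr = 703 = 0b01010111111
  top 3 bits -> l1_idx = 2
  next 3 bits -> l2_idx = 5
  bottom 5 bits -> offset = 31

Answer: 2 5 31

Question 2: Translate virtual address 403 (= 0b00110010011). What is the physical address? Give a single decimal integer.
vaddr = 403 = 0b00110010011
Split: l1_idx=1, l2_idx=4, offset=19
L1[1] = 1
L2[1][4] = 30
paddr = 30 * 32 + 19 = 979

Answer: 979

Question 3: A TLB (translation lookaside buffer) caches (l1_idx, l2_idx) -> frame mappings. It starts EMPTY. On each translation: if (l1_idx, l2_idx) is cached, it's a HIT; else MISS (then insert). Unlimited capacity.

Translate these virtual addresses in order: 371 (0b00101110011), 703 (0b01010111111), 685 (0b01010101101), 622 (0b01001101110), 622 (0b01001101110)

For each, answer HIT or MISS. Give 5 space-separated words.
vaddr=371: (1,3) not in TLB -> MISS, insert
vaddr=703: (2,5) not in TLB -> MISS, insert
vaddr=685: (2,5) in TLB -> HIT
vaddr=622: (2,3) not in TLB -> MISS, insert
vaddr=622: (2,3) in TLB -> HIT

Answer: MISS MISS HIT MISS HIT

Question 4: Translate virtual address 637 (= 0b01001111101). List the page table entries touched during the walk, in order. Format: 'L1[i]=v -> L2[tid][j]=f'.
vaddr = 637 = 0b01001111101
Split: l1_idx=2, l2_idx=3, offset=29

Answer: L1[2]=0 -> L2[0][3]=21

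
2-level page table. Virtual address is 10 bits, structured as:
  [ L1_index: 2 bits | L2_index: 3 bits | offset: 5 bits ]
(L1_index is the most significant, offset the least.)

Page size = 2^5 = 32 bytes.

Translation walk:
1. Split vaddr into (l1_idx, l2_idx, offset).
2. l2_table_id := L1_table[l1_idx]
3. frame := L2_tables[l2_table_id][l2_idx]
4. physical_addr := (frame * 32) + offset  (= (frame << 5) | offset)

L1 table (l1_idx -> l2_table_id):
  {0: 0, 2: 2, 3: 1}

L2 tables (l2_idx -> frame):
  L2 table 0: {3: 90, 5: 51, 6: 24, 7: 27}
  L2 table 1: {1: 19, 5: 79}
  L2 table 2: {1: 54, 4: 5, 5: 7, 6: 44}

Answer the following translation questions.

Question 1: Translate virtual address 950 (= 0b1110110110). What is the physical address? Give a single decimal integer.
Answer: 2550

Derivation:
vaddr = 950 = 0b1110110110
Split: l1_idx=3, l2_idx=5, offset=22
L1[3] = 1
L2[1][5] = 79
paddr = 79 * 32 + 22 = 2550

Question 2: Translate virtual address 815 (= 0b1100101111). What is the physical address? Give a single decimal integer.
vaddr = 815 = 0b1100101111
Split: l1_idx=3, l2_idx=1, offset=15
L1[3] = 1
L2[1][1] = 19
paddr = 19 * 32 + 15 = 623

Answer: 623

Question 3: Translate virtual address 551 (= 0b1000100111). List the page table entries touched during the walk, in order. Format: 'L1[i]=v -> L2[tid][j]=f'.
vaddr = 551 = 0b1000100111
Split: l1_idx=2, l2_idx=1, offset=7

Answer: L1[2]=2 -> L2[2][1]=54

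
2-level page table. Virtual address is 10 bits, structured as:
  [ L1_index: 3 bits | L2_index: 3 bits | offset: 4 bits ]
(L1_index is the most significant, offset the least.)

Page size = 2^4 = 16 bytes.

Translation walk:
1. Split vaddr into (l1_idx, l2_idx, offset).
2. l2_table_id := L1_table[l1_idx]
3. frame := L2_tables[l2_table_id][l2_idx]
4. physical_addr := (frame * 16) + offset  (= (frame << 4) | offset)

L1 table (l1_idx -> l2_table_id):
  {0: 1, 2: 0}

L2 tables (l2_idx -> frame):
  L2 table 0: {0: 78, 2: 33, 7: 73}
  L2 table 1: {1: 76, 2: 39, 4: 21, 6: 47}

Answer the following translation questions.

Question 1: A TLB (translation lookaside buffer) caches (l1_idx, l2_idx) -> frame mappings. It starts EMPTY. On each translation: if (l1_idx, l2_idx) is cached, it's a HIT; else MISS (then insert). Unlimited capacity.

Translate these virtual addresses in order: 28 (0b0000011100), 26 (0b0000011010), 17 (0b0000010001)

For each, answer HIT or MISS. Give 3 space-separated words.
Answer: MISS HIT HIT

Derivation:
vaddr=28: (0,1) not in TLB -> MISS, insert
vaddr=26: (0,1) in TLB -> HIT
vaddr=17: (0,1) in TLB -> HIT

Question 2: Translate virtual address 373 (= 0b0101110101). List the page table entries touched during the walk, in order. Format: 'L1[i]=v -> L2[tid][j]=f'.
vaddr = 373 = 0b0101110101
Split: l1_idx=2, l2_idx=7, offset=5

Answer: L1[2]=0 -> L2[0][7]=73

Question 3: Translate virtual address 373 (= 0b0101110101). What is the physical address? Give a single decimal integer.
vaddr = 373 = 0b0101110101
Split: l1_idx=2, l2_idx=7, offset=5
L1[2] = 0
L2[0][7] = 73
paddr = 73 * 16 + 5 = 1173

Answer: 1173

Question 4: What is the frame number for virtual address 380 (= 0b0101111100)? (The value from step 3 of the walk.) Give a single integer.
Answer: 73

Derivation:
vaddr = 380: l1_idx=2, l2_idx=7
L1[2] = 0; L2[0][7] = 73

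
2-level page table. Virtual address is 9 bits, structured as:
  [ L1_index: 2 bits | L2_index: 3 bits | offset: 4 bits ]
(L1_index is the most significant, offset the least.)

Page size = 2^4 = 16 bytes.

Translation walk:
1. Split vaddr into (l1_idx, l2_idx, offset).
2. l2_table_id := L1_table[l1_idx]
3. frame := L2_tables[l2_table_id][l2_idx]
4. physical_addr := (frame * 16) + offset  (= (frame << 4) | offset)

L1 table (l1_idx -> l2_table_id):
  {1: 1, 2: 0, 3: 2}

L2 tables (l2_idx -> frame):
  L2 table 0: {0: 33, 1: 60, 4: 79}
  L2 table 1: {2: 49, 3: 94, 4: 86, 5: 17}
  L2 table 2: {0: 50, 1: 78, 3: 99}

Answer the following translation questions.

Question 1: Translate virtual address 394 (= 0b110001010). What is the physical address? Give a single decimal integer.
vaddr = 394 = 0b110001010
Split: l1_idx=3, l2_idx=0, offset=10
L1[3] = 2
L2[2][0] = 50
paddr = 50 * 16 + 10 = 810

Answer: 810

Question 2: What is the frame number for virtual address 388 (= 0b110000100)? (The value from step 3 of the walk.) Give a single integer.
vaddr = 388: l1_idx=3, l2_idx=0
L1[3] = 2; L2[2][0] = 50

Answer: 50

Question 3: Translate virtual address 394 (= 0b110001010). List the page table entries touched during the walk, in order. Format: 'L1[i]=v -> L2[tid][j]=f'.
vaddr = 394 = 0b110001010
Split: l1_idx=3, l2_idx=0, offset=10

Answer: L1[3]=2 -> L2[2][0]=50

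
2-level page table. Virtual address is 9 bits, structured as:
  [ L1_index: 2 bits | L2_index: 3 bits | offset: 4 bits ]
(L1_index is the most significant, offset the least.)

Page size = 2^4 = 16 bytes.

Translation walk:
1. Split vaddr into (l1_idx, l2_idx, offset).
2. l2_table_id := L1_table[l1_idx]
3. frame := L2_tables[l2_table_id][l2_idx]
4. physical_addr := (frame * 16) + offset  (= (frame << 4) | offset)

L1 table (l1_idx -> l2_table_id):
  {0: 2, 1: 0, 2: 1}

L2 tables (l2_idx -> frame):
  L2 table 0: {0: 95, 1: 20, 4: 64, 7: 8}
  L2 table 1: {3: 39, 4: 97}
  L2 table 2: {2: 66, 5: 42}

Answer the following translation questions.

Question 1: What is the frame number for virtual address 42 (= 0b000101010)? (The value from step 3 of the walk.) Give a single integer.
vaddr = 42: l1_idx=0, l2_idx=2
L1[0] = 2; L2[2][2] = 66

Answer: 66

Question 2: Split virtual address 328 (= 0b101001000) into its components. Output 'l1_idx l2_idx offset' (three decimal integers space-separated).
Answer: 2 4 8

Derivation:
vaddr = 328 = 0b101001000
  top 2 bits -> l1_idx = 2
  next 3 bits -> l2_idx = 4
  bottom 4 bits -> offset = 8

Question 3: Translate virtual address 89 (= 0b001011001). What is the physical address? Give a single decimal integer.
Answer: 681

Derivation:
vaddr = 89 = 0b001011001
Split: l1_idx=0, l2_idx=5, offset=9
L1[0] = 2
L2[2][5] = 42
paddr = 42 * 16 + 9 = 681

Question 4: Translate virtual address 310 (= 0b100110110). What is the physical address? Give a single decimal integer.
vaddr = 310 = 0b100110110
Split: l1_idx=2, l2_idx=3, offset=6
L1[2] = 1
L2[1][3] = 39
paddr = 39 * 16 + 6 = 630

Answer: 630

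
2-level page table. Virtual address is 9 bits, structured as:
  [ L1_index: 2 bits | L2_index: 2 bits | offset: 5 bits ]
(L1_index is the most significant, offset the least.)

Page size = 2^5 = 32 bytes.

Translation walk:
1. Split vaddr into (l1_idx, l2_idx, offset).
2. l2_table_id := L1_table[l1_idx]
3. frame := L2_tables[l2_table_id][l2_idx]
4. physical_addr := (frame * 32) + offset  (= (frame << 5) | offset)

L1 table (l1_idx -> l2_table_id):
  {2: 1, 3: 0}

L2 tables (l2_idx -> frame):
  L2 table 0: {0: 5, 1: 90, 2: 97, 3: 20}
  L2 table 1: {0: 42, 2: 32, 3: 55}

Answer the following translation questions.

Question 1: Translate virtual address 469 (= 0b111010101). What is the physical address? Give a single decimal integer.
Answer: 3125

Derivation:
vaddr = 469 = 0b111010101
Split: l1_idx=3, l2_idx=2, offset=21
L1[3] = 0
L2[0][2] = 97
paddr = 97 * 32 + 21 = 3125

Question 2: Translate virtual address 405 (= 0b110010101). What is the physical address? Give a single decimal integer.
Answer: 181

Derivation:
vaddr = 405 = 0b110010101
Split: l1_idx=3, l2_idx=0, offset=21
L1[3] = 0
L2[0][0] = 5
paddr = 5 * 32 + 21 = 181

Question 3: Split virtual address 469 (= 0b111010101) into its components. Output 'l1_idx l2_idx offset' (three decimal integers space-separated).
vaddr = 469 = 0b111010101
  top 2 bits -> l1_idx = 3
  next 2 bits -> l2_idx = 2
  bottom 5 bits -> offset = 21

Answer: 3 2 21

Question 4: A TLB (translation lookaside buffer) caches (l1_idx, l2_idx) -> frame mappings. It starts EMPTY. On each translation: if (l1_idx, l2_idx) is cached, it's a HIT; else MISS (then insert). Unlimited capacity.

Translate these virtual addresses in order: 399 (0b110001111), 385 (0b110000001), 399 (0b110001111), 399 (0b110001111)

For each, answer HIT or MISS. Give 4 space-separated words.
vaddr=399: (3,0) not in TLB -> MISS, insert
vaddr=385: (3,0) in TLB -> HIT
vaddr=399: (3,0) in TLB -> HIT
vaddr=399: (3,0) in TLB -> HIT

Answer: MISS HIT HIT HIT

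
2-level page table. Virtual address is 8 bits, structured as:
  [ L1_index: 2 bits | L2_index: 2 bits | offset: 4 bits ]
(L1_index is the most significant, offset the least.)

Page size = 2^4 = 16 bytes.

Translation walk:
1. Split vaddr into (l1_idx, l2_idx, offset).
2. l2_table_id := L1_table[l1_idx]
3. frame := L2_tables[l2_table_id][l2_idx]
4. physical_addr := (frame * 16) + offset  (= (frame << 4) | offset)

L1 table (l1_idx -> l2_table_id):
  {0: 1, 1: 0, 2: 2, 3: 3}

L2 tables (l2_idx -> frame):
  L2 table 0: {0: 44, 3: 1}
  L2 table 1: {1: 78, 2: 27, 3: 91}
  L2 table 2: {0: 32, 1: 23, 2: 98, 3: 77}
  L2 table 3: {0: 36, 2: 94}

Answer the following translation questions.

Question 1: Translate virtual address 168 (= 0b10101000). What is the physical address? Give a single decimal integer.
Answer: 1576

Derivation:
vaddr = 168 = 0b10101000
Split: l1_idx=2, l2_idx=2, offset=8
L1[2] = 2
L2[2][2] = 98
paddr = 98 * 16 + 8 = 1576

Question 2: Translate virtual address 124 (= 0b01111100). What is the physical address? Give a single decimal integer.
vaddr = 124 = 0b01111100
Split: l1_idx=1, l2_idx=3, offset=12
L1[1] = 0
L2[0][3] = 1
paddr = 1 * 16 + 12 = 28

Answer: 28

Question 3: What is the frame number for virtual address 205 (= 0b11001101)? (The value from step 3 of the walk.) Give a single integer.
Answer: 36

Derivation:
vaddr = 205: l1_idx=3, l2_idx=0
L1[3] = 3; L2[3][0] = 36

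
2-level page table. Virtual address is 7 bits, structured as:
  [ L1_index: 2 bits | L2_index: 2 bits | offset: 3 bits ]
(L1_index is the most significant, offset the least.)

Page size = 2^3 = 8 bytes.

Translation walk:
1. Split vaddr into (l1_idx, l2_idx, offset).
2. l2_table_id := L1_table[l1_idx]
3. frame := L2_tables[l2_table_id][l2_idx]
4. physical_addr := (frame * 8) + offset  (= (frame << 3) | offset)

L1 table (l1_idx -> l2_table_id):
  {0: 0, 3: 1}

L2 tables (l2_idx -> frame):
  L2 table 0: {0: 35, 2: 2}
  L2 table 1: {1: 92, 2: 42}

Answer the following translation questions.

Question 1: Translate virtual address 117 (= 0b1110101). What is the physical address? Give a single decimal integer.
Answer: 341

Derivation:
vaddr = 117 = 0b1110101
Split: l1_idx=3, l2_idx=2, offset=5
L1[3] = 1
L2[1][2] = 42
paddr = 42 * 8 + 5 = 341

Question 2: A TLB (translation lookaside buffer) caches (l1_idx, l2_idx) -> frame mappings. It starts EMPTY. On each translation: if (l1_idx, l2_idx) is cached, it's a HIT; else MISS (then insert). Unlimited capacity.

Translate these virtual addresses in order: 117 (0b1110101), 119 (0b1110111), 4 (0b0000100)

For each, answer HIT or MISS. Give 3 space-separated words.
vaddr=117: (3,2) not in TLB -> MISS, insert
vaddr=119: (3,2) in TLB -> HIT
vaddr=4: (0,0) not in TLB -> MISS, insert

Answer: MISS HIT MISS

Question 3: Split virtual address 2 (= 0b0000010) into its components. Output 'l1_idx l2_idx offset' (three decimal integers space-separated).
vaddr = 2 = 0b0000010
  top 2 bits -> l1_idx = 0
  next 2 bits -> l2_idx = 0
  bottom 3 bits -> offset = 2

Answer: 0 0 2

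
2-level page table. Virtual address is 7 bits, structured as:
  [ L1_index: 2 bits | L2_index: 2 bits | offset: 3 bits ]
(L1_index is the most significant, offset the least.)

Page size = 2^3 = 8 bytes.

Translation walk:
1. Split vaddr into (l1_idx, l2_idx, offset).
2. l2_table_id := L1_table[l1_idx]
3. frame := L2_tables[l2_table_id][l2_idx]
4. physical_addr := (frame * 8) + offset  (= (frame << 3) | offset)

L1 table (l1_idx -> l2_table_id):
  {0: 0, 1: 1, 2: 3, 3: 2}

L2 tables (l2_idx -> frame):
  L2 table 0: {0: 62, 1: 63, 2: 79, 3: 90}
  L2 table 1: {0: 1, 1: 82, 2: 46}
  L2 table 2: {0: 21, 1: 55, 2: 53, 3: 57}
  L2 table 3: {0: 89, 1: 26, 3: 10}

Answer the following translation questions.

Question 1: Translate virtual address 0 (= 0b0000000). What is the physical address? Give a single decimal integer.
Answer: 496

Derivation:
vaddr = 0 = 0b0000000
Split: l1_idx=0, l2_idx=0, offset=0
L1[0] = 0
L2[0][0] = 62
paddr = 62 * 8 + 0 = 496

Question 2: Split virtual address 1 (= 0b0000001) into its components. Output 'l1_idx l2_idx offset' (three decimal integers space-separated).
Answer: 0 0 1

Derivation:
vaddr = 1 = 0b0000001
  top 2 bits -> l1_idx = 0
  next 2 bits -> l2_idx = 0
  bottom 3 bits -> offset = 1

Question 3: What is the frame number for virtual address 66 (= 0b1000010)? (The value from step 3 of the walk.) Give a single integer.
Answer: 89

Derivation:
vaddr = 66: l1_idx=2, l2_idx=0
L1[2] = 3; L2[3][0] = 89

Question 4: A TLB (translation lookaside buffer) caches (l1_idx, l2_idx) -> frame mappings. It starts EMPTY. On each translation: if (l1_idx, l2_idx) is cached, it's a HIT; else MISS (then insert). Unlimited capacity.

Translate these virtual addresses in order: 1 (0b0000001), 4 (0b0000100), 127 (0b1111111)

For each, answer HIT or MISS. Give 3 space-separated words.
vaddr=1: (0,0) not in TLB -> MISS, insert
vaddr=4: (0,0) in TLB -> HIT
vaddr=127: (3,3) not in TLB -> MISS, insert

Answer: MISS HIT MISS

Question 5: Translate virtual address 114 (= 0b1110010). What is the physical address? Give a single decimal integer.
vaddr = 114 = 0b1110010
Split: l1_idx=3, l2_idx=2, offset=2
L1[3] = 2
L2[2][2] = 53
paddr = 53 * 8 + 2 = 426

Answer: 426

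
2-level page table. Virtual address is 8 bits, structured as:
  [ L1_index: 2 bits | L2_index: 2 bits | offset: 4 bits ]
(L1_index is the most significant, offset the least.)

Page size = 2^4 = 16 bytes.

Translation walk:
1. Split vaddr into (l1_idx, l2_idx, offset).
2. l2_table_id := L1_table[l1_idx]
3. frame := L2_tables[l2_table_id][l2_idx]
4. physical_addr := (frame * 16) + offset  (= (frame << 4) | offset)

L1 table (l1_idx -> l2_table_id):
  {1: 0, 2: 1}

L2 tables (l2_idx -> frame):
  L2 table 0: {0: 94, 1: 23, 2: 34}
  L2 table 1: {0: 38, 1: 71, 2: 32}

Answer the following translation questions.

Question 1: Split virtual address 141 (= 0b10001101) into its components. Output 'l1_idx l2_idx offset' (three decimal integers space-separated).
Answer: 2 0 13

Derivation:
vaddr = 141 = 0b10001101
  top 2 bits -> l1_idx = 2
  next 2 bits -> l2_idx = 0
  bottom 4 bits -> offset = 13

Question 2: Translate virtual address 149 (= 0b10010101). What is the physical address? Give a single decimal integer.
vaddr = 149 = 0b10010101
Split: l1_idx=2, l2_idx=1, offset=5
L1[2] = 1
L2[1][1] = 71
paddr = 71 * 16 + 5 = 1141

Answer: 1141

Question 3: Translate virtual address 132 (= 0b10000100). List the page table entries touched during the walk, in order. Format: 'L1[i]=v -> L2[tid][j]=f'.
vaddr = 132 = 0b10000100
Split: l1_idx=2, l2_idx=0, offset=4

Answer: L1[2]=1 -> L2[1][0]=38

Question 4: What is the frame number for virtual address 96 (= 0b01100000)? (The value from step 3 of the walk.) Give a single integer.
Answer: 34

Derivation:
vaddr = 96: l1_idx=1, l2_idx=2
L1[1] = 0; L2[0][2] = 34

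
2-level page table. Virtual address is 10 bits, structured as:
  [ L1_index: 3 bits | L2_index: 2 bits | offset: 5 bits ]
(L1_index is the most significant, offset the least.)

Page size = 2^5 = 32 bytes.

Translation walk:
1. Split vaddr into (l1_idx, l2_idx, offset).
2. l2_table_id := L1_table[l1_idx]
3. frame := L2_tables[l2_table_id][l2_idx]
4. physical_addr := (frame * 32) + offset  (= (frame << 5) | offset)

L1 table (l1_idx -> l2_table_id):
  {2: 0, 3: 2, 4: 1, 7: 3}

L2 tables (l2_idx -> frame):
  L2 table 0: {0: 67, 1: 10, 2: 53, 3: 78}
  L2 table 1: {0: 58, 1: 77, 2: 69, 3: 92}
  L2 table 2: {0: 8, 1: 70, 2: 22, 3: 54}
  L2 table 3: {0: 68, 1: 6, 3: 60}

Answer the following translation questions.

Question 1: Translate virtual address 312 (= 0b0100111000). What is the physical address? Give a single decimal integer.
Answer: 344

Derivation:
vaddr = 312 = 0b0100111000
Split: l1_idx=2, l2_idx=1, offset=24
L1[2] = 0
L2[0][1] = 10
paddr = 10 * 32 + 24 = 344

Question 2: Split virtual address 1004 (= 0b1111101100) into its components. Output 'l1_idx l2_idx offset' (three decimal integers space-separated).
vaddr = 1004 = 0b1111101100
  top 3 bits -> l1_idx = 7
  next 2 bits -> l2_idx = 3
  bottom 5 bits -> offset = 12

Answer: 7 3 12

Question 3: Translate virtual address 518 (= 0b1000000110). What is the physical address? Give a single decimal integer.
vaddr = 518 = 0b1000000110
Split: l1_idx=4, l2_idx=0, offset=6
L1[4] = 1
L2[1][0] = 58
paddr = 58 * 32 + 6 = 1862

Answer: 1862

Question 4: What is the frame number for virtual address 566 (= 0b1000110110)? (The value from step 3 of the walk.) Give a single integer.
vaddr = 566: l1_idx=4, l2_idx=1
L1[4] = 1; L2[1][1] = 77

Answer: 77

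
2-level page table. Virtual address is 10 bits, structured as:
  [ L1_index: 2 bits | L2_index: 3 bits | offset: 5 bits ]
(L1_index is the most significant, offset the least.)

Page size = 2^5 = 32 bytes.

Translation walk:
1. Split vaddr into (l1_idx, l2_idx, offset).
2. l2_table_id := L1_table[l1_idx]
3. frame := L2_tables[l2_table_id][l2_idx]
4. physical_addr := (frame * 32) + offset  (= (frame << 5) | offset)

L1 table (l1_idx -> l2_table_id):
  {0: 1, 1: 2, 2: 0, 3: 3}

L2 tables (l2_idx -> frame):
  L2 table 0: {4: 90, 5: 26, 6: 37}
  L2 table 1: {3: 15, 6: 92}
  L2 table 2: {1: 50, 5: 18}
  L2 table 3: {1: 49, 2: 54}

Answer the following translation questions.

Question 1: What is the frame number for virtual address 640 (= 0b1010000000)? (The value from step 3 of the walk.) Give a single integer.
Answer: 90

Derivation:
vaddr = 640: l1_idx=2, l2_idx=4
L1[2] = 0; L2[0][4] = 90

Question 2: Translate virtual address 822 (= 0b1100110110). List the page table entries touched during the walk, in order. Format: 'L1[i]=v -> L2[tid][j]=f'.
vaddr = 822 = 0b1100110110
Split: l1_idx=3, l2_idx=1, offset=22

Answer: L1[3]=3 -> L2[3][1]=49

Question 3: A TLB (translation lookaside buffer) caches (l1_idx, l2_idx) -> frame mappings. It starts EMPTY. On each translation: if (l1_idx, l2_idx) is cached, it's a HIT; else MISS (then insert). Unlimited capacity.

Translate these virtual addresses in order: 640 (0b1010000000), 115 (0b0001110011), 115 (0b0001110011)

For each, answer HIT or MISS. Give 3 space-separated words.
vaddr=640: (2,4) not in TLB -> MISS, insert
vaddr=115: (0,3) not in TLB -> MISS, insert
vaddr=115: (0,3) in TLB -> HIT

Answer: MISS MISS HIT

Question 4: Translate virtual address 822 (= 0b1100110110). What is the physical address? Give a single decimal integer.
vaddr = 822 = 0b1100110110
Split: l1_idx=3, l2_idx=1, offset=22
L1[3] = 3
L2[3][1] = 49
paddr = 49 * 32 + 22 = 1590

Answer: 1590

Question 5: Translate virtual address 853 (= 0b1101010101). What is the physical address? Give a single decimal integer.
Answer: 1749

Derivation:
vaddr = 853 = 0b1101010101
Split: l1_idx=3, l2_idx=2, offset=21
L1[3] = 3
L2[3][2] = 54
paddr = 54 * 32 + 21 = 1749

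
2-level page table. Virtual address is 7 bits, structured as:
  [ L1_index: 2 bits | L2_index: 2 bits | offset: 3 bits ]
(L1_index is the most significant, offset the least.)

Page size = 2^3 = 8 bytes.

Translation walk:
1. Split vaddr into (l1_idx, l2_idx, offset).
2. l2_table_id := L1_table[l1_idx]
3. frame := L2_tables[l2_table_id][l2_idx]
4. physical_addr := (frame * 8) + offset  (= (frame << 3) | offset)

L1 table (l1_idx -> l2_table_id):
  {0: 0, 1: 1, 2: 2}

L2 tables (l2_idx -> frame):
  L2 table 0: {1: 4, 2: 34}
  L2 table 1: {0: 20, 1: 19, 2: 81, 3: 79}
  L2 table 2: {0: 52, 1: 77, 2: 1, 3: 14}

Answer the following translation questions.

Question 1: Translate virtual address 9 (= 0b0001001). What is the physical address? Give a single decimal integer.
Answer: 33

Derivation:
vaddr = 9 = 0b0001001
Split: l1_idx=0, l2_idx=1, offset=1
L1[0] = 0
L2[0][1] = 4
paddr = 4 * 8 + 1 = 33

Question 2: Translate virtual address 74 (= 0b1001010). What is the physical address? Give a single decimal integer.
Answer: 618

Derivation:
vaddr = 74 = 0b1001010
Split: l1_idx=2, l2_idx=1, offset=2
L1[2] = 2
L2[2][1] = 77
paddr = 77 * 8 + 2 = 618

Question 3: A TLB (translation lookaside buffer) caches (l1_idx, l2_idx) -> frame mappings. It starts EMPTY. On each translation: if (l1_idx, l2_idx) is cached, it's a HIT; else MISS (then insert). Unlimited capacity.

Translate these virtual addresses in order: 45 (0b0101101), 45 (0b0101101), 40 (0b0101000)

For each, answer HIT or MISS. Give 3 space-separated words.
vaddr=45: (1,1) not in TLB -> MISS, insert
vaddr=45: (1,1) in TLB -> HIT
vaddr=40: (1,1) in TLB -> HIT

Answer: MISS HIT HIT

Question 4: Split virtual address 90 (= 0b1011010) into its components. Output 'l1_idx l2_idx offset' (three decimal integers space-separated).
Answer: 2 3 2

Derivation:
vaddr = 90 = 0b1011010
  top 2 bits -> l1_idx = 2
  next 2 bits -> l2_idx = 3
  bottom 3 bits -> offset = 2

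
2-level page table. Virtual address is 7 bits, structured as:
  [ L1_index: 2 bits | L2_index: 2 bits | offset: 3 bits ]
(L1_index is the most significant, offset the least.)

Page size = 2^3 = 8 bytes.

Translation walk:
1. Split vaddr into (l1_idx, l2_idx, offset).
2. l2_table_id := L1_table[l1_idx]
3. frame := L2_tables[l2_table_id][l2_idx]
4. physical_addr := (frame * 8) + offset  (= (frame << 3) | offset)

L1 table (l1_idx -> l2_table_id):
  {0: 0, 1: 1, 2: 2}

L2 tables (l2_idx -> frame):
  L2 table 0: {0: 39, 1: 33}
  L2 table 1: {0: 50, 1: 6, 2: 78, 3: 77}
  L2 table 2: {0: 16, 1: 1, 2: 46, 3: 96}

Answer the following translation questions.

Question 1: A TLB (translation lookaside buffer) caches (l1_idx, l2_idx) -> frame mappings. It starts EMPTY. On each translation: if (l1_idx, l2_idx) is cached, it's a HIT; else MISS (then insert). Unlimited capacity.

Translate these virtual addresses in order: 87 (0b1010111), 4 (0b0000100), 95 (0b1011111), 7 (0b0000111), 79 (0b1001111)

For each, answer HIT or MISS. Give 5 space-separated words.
vaddr=87: (2,2) not in TLB -> MISS, insert
vaddr=4: (0,0) not in TLB -> MISS, insert
vaddr=95: (2,3) not in TLB -> MISS, insert
vaddr=7: (0,0) in TLB -> HIT
vaddr=79: (2,1) not in TLB -> MISS, insert

Answer: MISS MISS MISS HIT MISS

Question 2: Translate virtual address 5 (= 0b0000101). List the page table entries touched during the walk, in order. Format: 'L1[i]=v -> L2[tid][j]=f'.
Answer: L1[0]=0 -> L2[0][0]=39

Derivation:
vaddr = 5 = 0b0000101
Split: l1_idx=0, l2_idx=0, offset=5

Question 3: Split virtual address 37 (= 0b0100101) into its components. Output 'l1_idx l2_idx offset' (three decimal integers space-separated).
vaddr = 37 = 0b0100101
  top 2 bits -> l1_idx = 1
  next 2 bits -> l2_idx = 0
  bottom 3 bits -> offset = 5

Answer: 1 0 5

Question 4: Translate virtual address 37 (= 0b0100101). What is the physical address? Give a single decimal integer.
vaddr = 37 = 0b0100101
Split: l1_idx=1, l2_idx=0, offset=5
L1[1] = 1
L2[1][0] = 50
paddr = 50 * 8 + 5 = 405

Answer: 405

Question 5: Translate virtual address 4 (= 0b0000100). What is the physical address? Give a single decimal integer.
Answer: 316

Derivation:
vaddr = 4 = 0b0000100
Split: l1_idx=0, l2_idx=0, offset=4
L1[0] = 0
L2[0][0] = 39
paddr = 39 * 8 + 4 = 316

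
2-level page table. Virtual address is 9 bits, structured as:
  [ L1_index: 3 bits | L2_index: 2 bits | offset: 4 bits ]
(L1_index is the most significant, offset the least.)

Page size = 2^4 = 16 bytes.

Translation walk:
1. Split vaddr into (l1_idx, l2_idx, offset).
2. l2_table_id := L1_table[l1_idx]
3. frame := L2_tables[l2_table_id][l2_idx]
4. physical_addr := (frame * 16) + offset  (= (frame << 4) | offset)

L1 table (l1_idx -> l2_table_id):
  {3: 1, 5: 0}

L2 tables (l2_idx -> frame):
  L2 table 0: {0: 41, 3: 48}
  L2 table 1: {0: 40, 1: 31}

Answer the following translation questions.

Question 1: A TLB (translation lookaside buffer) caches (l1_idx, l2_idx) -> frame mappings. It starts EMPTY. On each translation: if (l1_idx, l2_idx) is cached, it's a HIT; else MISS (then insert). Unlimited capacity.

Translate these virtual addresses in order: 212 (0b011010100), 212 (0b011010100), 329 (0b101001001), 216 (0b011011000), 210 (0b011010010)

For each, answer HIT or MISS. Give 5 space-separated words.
Answer: MISS HIT MISS HIT HIT

Derivation:
vaddr=212: (3,1) not in TLB -> MISS, insert
vaddr=212: (3,1) in TLB -> HIT
vaddr=329: (5,0) not in TLB -> MISS, insert
vaddr=216: (3,1) in TLB -> HIT
vaddr=210: (3,1) in TLB -> HIT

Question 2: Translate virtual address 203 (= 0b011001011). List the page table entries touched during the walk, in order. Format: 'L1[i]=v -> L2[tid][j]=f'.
vaddr = 203 = 0b011001011
Split: l1_idx=3, l2_idx=0, offset=11

Answer: L1[3]=1 -> L2[1][0]=40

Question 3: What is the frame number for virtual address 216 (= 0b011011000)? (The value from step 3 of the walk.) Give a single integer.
vaddr = 216: l1_idx=3, l2_idx=1
L1[3] = 1; L2[1][1] = 31

Answer: 31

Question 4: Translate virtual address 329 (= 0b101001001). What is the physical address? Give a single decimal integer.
vaddr = 329 = 0b101001001
Split: l1_idx=5, l2_idx=0, offset=9
L1[5] = 0
L2[0][0] = 41
paddr = 41 * 16 + 9 = 665

Answer: 665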